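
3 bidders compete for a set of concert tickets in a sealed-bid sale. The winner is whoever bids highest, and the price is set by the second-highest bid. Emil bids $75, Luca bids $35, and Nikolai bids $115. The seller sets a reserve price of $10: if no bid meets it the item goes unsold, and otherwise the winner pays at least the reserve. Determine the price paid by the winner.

Ranking the bids: Nikolai $115; Emil $75; Luca $35.
Nikolai has the highest bid, so Nikolai wins.
The second-highest bid is $75, which exceeds the reserve, so that sets the price.

Price paid: $75.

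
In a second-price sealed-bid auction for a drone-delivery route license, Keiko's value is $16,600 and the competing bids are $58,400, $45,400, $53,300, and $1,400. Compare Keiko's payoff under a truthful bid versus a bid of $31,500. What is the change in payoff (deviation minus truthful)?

The highest competing bid is $58,400.
Bidding truthfully at $16,600: the top bid is $58,400 (a rival), so Keiko loses. Payoff = $0.
Bidding $31,500: the top bid is $58,400 (a rival), so Keiko loses. Payoff = $0.
Change = $0 − $0 = $0.

Change in payoff: $0.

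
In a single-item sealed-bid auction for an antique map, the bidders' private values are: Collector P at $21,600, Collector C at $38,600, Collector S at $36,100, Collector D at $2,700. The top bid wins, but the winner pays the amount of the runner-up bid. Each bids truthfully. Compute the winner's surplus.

Surplus = $2,500.

Bids in descending order: Collector C $38,600 > Collector S $36,100 > Collector P $21,600 > Collector D $2,700.
Collector C wins with the top bid and pays the second-highest, $36,100.
Surplus = $38,600 − $36,100 = $2,500.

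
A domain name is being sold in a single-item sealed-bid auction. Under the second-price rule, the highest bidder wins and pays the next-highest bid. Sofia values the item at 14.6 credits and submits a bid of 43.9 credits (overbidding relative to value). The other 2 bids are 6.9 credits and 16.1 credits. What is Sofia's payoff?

-1.5 credits

Highest competing bid: 16.1 credits.
Sofia's bid 43.9 credits is the highest overall, so Sofia wins and pays the second-highest bid, 16.1 credits.
Payoff = value − price = 14.6 credits − 16.1 credits = -1.5 credits.
Overbidding won the item at a price above value — truthful bidding would have avoided this loss.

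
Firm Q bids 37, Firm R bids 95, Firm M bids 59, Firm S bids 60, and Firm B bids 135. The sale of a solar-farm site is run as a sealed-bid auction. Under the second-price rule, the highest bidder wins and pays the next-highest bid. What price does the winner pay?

Sorted high to low: Firm B 135, then Firm R 95, then Firm S 60, then Firm M 59, then Firm Q 37.
Firm B has the highest bid, so Firm B wins.
The second-highest bid is 95, so that is what Firm B pays.

95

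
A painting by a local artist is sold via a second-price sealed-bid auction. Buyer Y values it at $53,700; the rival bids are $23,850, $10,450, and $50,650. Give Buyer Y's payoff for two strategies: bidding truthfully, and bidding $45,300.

(a) $3,050  (b) $0

The highest competing bid is $50,650.
Bidding truthfully at $53,700: Buyer Y has the top bid, wins, and pays the second-highest bid $50,650. Payoff = $53,700 − $50,650 = $3,050.
Bidding $45,300: the top bid is $50,650 (a rival), so Buyer Y loses. Payoff = $0.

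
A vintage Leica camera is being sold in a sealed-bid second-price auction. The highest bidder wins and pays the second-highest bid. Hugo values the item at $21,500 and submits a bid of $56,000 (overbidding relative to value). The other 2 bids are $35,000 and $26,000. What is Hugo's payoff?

Highest competing bid: $35,000.
Hugo's bid $56,000 is the highest overall, so Hugo wins and pays the second-highest bid, $35,000.
Payoff = value − price = $21,500 − $35,000 = -$13,500.

-$13,500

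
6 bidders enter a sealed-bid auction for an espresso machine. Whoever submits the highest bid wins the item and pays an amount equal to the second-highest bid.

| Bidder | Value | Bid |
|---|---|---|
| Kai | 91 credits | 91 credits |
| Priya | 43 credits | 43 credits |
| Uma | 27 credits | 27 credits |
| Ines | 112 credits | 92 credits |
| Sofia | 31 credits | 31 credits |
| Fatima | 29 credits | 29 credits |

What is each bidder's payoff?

Sorted high to low: Ines 92 credits, then Kai 91 credits, then Priya 43 credits, then Sofia 31 credits, then Fatima 29 credits, then Uma 27 credits.
Ines has the top bid and wins; the price is the second-highest bid, 91 credits.
Ines's payoff = 112 credits − 91 credits = 21 credits. All other bidders lose, so their payoff is 0.

Kai 0 credits, Priya 0 credits, Uma 0 credits, Ines 21 credits, Sofia 0 credits, Fatima 0 credits.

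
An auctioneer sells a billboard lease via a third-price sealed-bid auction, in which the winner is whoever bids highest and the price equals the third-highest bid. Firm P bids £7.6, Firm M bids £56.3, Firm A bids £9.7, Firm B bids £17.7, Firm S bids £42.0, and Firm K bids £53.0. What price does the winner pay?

Bids in descending order: Firm M £56.3; Firm K £53.0; Firm S £42.0; Firm B £17.7; Firm A £9.7; Firm P £7.6.
Firm M is the highest bidder, so Firm M wins.
Under the third-price rule, the price is the third-highest bid: £42.0.

The winner pays £42.0.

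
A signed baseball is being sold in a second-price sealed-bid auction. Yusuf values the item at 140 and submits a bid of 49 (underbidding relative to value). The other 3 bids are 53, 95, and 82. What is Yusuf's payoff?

Highest competing bid: 95.
Yusuf's bid 49 is not the highest, so Yusuf loses, pays nothing, and earns zero payoff.

0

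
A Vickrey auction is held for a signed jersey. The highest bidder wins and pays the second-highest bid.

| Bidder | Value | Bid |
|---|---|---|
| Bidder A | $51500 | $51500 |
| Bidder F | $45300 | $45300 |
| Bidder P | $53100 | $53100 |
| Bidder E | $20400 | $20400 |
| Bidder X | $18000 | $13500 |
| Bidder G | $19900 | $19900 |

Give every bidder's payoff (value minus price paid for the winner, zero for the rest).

Payoffs: Bidder A $0, Bidder F $0, Bidder P $1600, Bidder E $0, Bidder X $0, Bidder G $0.

Ordered from highest: Bidder P $53100 > Bidder A $51500 > Bidder F $45300 > Bidder E $20400 > Bidder G $19900 > Bidder X $13500.
Bidder P has the top bid and wins; the price is the second-highest bid, $51500.
Bidder P's payoff = $53100 − $51500 = $1600. All other bidders lose, so their payoff is 0.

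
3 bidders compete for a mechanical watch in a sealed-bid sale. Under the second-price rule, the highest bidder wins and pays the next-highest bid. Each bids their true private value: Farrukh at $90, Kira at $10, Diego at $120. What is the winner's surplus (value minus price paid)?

Surplus = $30.

Ranking the bids: Diego $120; Farrukh $90; Kira $10.
Diego wins with the top bid and pays the second-highest, $90.
Surplus = $120 − $90 = $30.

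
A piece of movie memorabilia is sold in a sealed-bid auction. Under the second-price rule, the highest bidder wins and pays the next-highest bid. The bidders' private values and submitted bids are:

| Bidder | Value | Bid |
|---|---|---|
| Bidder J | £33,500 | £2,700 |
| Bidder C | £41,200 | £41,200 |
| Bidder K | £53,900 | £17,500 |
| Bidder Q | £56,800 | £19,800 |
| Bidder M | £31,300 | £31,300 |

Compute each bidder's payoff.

Bids in descending order: Bidder C £41,200, then Bidder M £31,300, then Bidder Q £19,800, then Bidder K £17,500, then Bidder J £2,700.
Bidder C has the top bid and wins; the price is the second-highest bid, £31,300.
Bidder C's payoff = £41,200 − £31,300 = £9,900. All other bidders lose, so their payoff is 0.

Payoffs: Bidder J £0, Bidder C £9,900, Bidder K £0, Bidder Q £0, Bidder M £0.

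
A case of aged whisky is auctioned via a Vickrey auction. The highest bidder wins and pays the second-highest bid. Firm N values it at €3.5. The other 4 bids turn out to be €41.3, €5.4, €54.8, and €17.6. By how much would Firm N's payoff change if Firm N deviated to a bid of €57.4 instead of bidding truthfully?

Payoff change: -€51.3.

The highest competing bid is €54.8.
Bidding truthfully at €3.5: the top bid is €54.8 (a rival), so Firm N loses. Payoff = €0.0.
Bidding €57.4: Firm N has the top bid, wins, and pays the second-highest bid €54.8. Payoff = €3.5 − €54.8 = -€51.3.
Change = -€51.3 − €0.0 = -€51.3.
This is the dominant-strategy logic: truthful bidding weakly beats any alternative.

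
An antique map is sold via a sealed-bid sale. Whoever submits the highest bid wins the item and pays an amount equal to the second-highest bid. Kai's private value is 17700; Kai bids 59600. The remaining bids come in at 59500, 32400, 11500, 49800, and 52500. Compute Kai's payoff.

Highest competing bid: 59500.
Kai's bid 59600 is the highest overall, so Kai wins and pays the second-highest bid, 59500.
Payoff = value − price = 17700 − 59500 = -41800.
Overbidding won the item at a price above value — truthful bidding would have avoided this loss.

Payoff = -41800.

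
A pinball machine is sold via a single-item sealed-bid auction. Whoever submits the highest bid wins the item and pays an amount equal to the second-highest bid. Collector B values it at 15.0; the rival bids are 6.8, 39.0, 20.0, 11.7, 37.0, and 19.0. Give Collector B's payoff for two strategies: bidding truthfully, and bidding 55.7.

The highest competing bid is 39.0.
Bidding truthfully at 15.0: the top bid is 39.0 (a rival), so Collector B loses. Payoff = 0.0.
Bidding 55.7: Collector B has the top bid, wins, and pays the second-highest bid 39.0. Payoff = 15.0 − 39.0 = -24.0.

(a) 0.0  (b) -24.0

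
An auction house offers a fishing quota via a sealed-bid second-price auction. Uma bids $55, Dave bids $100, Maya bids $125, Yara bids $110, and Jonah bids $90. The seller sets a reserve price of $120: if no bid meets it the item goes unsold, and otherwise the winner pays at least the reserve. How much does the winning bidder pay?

$120

Ordered from highest: Maya $125 > Yara $110 > Dave $100 > Jonah $90 > Uma $55.
Maya has the highest bid, so Maya wins.
The second-highest bid is $110, but the reserve $120 is higher, so the price is the reserve.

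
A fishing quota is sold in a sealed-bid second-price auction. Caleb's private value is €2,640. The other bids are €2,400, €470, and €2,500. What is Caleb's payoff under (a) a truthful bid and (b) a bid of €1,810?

The highest competing bid is €2,500.
Bidding truthfully at €2,640: Caleb has the top bid, wins, and pays the second-highest bid €2,500. Payoff = €2,640 − €2,500 = €140.
Bidding €1,810: the top bid is €2,500 (a rival), so Caleb loses. Payoff = €0.

(a) €140  (b) €0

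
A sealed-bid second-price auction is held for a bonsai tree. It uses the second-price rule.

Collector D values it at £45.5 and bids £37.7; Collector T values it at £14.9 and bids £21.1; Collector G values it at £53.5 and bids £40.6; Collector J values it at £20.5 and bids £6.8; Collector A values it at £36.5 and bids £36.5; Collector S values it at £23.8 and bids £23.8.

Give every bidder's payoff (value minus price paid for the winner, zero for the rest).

Bids in descending order: Collector G £40.6; Collector D £37.7; Collector A £36.5; Collector S £23.8; Collector T £21.1; Collector J £6.8.
Collector G has the top bid and wins; the price is the second-highest bid, £37.7.
Collector G's payoff = £53.5 − £37.7 = £15.8. All other bidders lose, so their payoff is 0.

Collector D £0.0, Collector T £0.0, Collector G £15.8, Collector J £0.0, Collector A £0.0, Collector S £0.0.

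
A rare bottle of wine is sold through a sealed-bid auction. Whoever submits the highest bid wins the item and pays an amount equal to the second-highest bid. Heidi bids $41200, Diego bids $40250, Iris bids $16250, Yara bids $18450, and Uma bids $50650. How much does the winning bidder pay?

$41200

Sorted high to low: Uma $50650, then Heidi $41200, then Diego $40250, then Yara $18450, then Iris $16250.
Uma has the highest bid, so Uma wins.
The second-highest bid is $41200, so that is what Uma pays.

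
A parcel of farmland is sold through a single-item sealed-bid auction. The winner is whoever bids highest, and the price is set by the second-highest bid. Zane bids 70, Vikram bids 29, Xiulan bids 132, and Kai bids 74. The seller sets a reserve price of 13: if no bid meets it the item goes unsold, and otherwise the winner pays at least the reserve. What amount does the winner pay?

74

Ranking the bids: Xiulan 132, then Kai 74, then Zane 70, then Vikram 29.
Xiulan has the highest bid, so Xiulan wins.
The second-highest bid is 74, which exceeds the reserve, so that sets the price.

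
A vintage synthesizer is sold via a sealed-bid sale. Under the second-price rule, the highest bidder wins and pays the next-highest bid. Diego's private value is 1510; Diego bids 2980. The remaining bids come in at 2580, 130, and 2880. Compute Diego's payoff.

Diego's payoff: -1370.

Highest competing bid: 2880.
Diego's bid 2980 is the highest overall, so Diego wins and pays the second-highest bid, 2880.
Payoff = value − price = 1510 − 2880 = -1370.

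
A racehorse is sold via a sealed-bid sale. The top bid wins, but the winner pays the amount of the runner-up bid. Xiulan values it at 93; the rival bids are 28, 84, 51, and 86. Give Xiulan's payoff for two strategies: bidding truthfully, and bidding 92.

The highest competing bid is 86.
Bidding truthfully at 93: Xiulan has the top bid, wins, and pays the second-highest bid 86. Payoff = 93 − 86 = 7.
Bidding 92: Xiulan has the top bid, wins, and pays the second-highest bid 86. Payoff = 93 − 86 = 7.

Truthful: 7; alternative: 7.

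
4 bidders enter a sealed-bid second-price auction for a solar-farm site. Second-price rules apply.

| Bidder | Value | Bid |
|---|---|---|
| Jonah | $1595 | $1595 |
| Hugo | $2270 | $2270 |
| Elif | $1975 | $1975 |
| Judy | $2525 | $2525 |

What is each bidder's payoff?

Bids in descending order: Judy $2525, then Hugo $2270, then Elif $1975, then Jonah $1595.
Judy has the top bid and wins; the price is the second-highest bid, $2270.
Judy's payoff = $2525 − $2270 = $255. All other bidders lose, so their payoff is 0.

Jonah $0, Hugo $0, Elif $0, Judy $255.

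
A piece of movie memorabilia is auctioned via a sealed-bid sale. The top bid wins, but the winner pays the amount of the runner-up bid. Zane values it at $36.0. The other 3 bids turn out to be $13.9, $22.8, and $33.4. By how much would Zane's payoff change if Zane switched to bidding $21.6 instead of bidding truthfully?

The highest competing bid is $33.4.
Bidding truthfully at $36.0: Zane has the top bid, wins, and pays the second-highest bid $33.4. Payoff = $36.0 − $33.4 = $2.6.
Bidding $21.6: the top bid is $33.4 (a rival), so Zane loses. Payoff = $0.0.
Change = $0.0 − $2.6 = -$2.6.

-$2.6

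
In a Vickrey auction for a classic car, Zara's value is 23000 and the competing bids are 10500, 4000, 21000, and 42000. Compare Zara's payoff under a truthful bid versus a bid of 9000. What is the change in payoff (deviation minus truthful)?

The highest competing bid is 42000.
Bidding truthfully at 23000: the top bid is 42000 (a rival), so Zara loses. Payoff = 0.
Bidding 9000: the top bid is 42000 (a rival), so Zara loses. Payoff = 0.
Change = 0 − 0 = 0.
The bid only affects whether you win, not the price — here both bids land on the same side of the top rival bid, so the deviation is payoff-neutral.

0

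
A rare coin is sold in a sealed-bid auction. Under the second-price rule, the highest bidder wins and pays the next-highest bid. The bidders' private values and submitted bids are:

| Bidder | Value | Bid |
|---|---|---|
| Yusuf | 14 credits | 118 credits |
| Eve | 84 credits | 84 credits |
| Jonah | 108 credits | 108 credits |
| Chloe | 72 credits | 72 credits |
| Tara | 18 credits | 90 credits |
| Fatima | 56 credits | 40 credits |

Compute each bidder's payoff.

Ordered from highest: Yusuf 118 credits > Jonah 108 credits > Tara 90 credits > Eve 84 credits > Chloe 72 credits > Fatima 40 credits.
Yusuf has the top bid and wins; the price is the second-highest bid, 108 credits.
Yusuf's payoff = 14 credits − 108 credits = -94 credits. All other bidders lose, so their payoff is 0.

Payoffs: Yusuf -94 credits, Eve 0 credits, Jonah 0 credits, Chloe 0 credits, Tara 0 credits, Fatima 0 credits.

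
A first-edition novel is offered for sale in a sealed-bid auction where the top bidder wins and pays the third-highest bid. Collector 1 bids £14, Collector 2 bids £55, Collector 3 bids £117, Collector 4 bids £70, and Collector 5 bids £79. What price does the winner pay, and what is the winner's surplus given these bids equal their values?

Price £70; surplus £47.

Sorted high to low: Collector 3 £117 > Collector 5 £79 > Collector 4 £70 > Collector 2 £55 > Collector 1 £14.
Collector 3 is the highest bidder, so Collector 3 wins.
Under the third-price rule, the price is the third-highest bid: £70.
Surplus = £117 − £70 = £47.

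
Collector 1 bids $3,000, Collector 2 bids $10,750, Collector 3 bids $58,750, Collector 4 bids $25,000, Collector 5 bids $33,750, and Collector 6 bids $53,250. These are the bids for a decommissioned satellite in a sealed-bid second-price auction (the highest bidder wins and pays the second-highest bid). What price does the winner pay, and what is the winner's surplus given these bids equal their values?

Bids in descending order: Collector 3 $58,750; Collector 6 $53,250; Collector 5 $33,750; Collector 4 $25,000; Collector 2 $10,750; Collector 1 $3,000.
Collector 3 is the highest bidder, so Collector 3 wins.
Under the second-price rule, the price is the second-highest bid: $53,250.
Surplus = $58,750 − $53,250 = $5,500.

The winner pays $53,250 for a surplus of $5,500.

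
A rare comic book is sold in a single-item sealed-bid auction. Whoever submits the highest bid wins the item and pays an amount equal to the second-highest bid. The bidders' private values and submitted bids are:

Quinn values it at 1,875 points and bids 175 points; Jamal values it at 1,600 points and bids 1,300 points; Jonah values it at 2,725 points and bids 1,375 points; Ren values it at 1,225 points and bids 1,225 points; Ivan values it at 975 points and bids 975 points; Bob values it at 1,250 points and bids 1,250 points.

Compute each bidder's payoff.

Bids in descending order: Jonah 1,375 points; Jamal 1,300 points; Bob 1,250 points; Ren 1,225 points; Ivan 975 points; Quinn 175 points.
Jonah has the top bid and wins; the price is the second-highest bid, 1,300 points.
Jonah's payoff = 2,725 points − 1,300 points = 1,425 points. All other bidders lose, so their payoff is 0.

Quinn 0 points, Jamal 0 points, Jonah 1,425 points, Ren 0 points, Ivan 0 points, Bob 0 points.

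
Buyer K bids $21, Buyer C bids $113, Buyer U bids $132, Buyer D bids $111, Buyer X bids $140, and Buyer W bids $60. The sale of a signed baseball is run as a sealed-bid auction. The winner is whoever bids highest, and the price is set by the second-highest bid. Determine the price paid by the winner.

Sorted high to low: Buyer X $140, then Buyer U $132, then Buyer C $113, then Buyer D $111, then Buyer W $60, then Buyer K $21.
Buyer X has the highest bid, so Buyer X wins.
The second-highest bid is $132, so that is what Buyer X pays.

$132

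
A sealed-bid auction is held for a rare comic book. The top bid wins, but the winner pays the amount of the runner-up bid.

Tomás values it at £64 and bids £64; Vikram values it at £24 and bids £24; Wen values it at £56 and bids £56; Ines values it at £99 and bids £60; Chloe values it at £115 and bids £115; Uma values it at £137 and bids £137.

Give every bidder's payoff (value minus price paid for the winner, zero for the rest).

Bids in descending order: Uma £137, then Chloe £115, then Tomás £64, then Ines £60, then Wen £56, then Vikram £24.
Uma has the top bid and wins; the price is the second-highest bid, £115.
Uma's payoff = £137 − £115 = £22. All other bidders lose, so their payoff is 0.

Payoffs: Tomás £0, Vikram £0, Wen £0, Ines £0, Chloe £0, Uma £22.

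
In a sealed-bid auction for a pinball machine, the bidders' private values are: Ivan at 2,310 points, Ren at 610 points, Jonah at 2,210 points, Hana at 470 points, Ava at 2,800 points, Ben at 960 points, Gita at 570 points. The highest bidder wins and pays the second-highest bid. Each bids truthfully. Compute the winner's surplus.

Ranking the bids: Ava 2,800 points; Ivan 2,310 points; Jonah 2,210 points; Ben 960 points; Ren 610 points; Gita 570 points; Hana 470 points.
Ava wins with the top bid and pays the second-highest, 2,310 points.
Surplus = 2,800 points − 2,310 points = 490 points.

Surplus = 490 points.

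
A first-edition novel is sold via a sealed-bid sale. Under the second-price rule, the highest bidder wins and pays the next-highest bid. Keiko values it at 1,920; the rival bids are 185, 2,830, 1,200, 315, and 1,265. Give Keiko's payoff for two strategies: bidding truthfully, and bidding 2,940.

Truthful: 0; alternative: -910.

The highest competing bid is 2,830.
Bidding truthfully at 1,920: the top bid is 2,830 (a rival), so Keiko loses. Payoff = 0.
Bidding 2,940: Keiko has the top bid, wins, and pays the second-highest bid 2,830. Payoff = 1,920 − 2,830 = -910.
Deviating from a truthful bid can only lose payoff in a second-price auction — never gain.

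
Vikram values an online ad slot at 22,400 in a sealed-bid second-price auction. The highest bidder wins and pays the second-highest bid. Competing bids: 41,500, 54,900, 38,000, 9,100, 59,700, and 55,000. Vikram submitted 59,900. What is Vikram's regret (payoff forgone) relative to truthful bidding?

Payoff forgone: 37,300.

The highest competing bid is 59,700.
Bidding truthfully at 22,400: the top bid is 59,700 (a rival), so Vikram loses. Payoff = 0.
Bidding 59,900: Vikram has the top bid, wins, and pays the second-highest bid 59,700. Payoff = 22,400 − 59,700 = -37,300.
Regret = truthful payoff − actual payoff = 0 − -37,300 = 37,300.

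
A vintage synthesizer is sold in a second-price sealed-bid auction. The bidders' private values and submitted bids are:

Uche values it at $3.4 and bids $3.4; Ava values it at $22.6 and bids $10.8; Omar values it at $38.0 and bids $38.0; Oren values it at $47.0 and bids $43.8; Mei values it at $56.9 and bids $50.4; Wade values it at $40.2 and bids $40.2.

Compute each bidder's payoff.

Bids in descending order: Mei $50.4 > Oren $43.8 > Wade $40.2 > Omar $38.0 > Ava $10.8 > Uche $3.4.
Mei has the top bid and wins; the price is the second-highest bid, $43.8.
Mei's payoff = $56.9 − $43.8 = $13.1. All other bidders lose, so their payoff is 0.

Payoffs: Uche $0.0, Ava $0.0, Omar $0.0, Oren $0.0, Mei $13.1, Wade $0.0.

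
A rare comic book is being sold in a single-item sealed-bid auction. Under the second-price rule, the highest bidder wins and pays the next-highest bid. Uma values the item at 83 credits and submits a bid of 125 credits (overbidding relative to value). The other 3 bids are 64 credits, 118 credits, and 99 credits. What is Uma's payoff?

Highest competing bid: 118 credits.
Uma's bid 125 credits is the highest overall, so Uma wins and pays the second-highest bid, 118 credits.
Payoff = value − price = 83 credits − 118 credits = -35 credits.
Overbidding won the item at a price above value — truthful bidding would have avoided this loss.

Payoff = -35 credits.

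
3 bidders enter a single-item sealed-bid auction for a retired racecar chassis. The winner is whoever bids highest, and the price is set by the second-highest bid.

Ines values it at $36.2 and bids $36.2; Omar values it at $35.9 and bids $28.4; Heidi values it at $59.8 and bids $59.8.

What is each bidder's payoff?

Ines $0.0, Omar $0.0, Heidi $23.6.

Ordered from highest: Heidi $59.8, then Ines $36.2, then Omar $28.4.
Heidi has the top bid and wins; the price is the second-highest bid, $36.2.
Heidi's payoff = $59.8 − $36.2 = $23.6. All other bidders lose, so their payoff is 0.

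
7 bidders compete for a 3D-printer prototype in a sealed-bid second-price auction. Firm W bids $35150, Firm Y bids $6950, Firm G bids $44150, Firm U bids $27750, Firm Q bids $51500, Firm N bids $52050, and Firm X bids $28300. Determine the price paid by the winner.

Price paid: $51500.

Ordered from highest: Firm N $52050; Firm Q $51500; Firm G $44150; Firm W $35150; Firm X $28300; Firm U $27750; Firm Y $6950.
Firm N has the highest bid, so Firm N wins.
The second-highest bid is $51500, so that is what Firm N pays.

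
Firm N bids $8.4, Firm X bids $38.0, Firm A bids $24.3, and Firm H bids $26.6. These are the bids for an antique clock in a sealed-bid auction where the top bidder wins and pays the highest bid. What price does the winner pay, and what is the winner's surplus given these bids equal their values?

Sorted high to low: Firm X $38.0 > Firm H $26.6 > Firm A $24.3 > Firm N $8.4.
Firm X is the highest bidder, so Firm X wins.
Under the first-price rule, the price is the highest bid: $38.0.
Surplus = $38.0 − $38.0 = $0.0.

The winner pays $38.0 for a surplus of $0.0.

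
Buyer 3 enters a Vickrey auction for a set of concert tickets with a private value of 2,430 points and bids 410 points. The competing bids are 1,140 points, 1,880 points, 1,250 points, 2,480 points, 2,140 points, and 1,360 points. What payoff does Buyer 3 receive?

0 points

Highest competing bid: 2,480 points.
Buyer 3's bid 410 points is not the highest, so Buyer 3 loses, pays nothing, and earns zero payoff.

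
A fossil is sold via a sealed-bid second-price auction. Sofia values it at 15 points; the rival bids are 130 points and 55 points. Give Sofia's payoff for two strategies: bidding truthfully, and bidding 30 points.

Truthful: 0 points; alternative: 0 points.

The highest competing bid is 130 points.
Bidding truthfully at 15 points: the top bid is 130 points (a rival), so Sofia loses. Payoff = 0 points.
Bidding 30 points: the top bid is 130 points (a rival), so Sofia loses. Payoff = 0 points.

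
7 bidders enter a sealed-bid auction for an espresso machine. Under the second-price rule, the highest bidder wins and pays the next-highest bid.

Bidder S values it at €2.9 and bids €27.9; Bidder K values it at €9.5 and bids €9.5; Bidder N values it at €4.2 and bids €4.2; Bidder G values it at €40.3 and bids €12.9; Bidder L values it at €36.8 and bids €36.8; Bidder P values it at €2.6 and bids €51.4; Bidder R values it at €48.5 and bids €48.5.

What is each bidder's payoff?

Payoffs: Bidder S €0.0, Bidder K €0.0, Bidder N €0.0, Bidder G €0.0, Bidder L €0.0, Bidder P -€45.9, Bidder R €0.0.

Ordered from highest: Bidder P €51.4; Bidder R €48.5; Bidder L €36.8; Bidder S €27.9; Bidder G €12.9; Bidder K €9.5; Bidder N €4.2.
Bidder P has the top bid and wins; the price is the second-highest bid, €48.5.
Bidder P's payoff = €2.6 − €48.5 = -€45.9. All other bidders lose, so their payoff is 0.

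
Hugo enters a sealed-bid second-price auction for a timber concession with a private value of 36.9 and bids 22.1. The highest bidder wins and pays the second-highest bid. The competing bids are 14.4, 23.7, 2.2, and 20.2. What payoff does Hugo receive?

Hugo's payoff: 0.0.

Highest competing bid: 23.7.
Hugo's bid 22.1 is not the highest, so Hugo loses, pays nothing, and earns zero payoff.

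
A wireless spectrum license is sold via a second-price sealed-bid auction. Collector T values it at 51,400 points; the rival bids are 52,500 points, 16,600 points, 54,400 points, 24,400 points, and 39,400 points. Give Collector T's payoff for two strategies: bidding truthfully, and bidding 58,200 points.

The highest competing bid is 54,400 points.
Bidding truthfully at 51,400 points: the top bid is 54,400 points (a rival), so Collector T loses. Payoff = 0 points.
Bidding 58,200 points: Collector T has the top bid, wins, and pays the second-highest bid 54,400 points. Payoff = 51,400 points − 54,400 points = -3,000 points.
Deviating from a truthful bid can only lose payoff in a second-price auction — never gain.

(a) 0 points  (b) -3,000 points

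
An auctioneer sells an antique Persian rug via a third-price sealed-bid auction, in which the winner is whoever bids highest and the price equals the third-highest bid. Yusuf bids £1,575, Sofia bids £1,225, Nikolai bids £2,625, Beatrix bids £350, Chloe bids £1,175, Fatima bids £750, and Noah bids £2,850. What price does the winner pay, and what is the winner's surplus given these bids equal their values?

Ordered from highest: Noah £2,850, then Nikolai £2,625, then Yusuf £1,575, then Sofia £1,225, then Chloe £1,175, then Fatima £750, then Beatrix £350.
Noah is the highest bidder, so Noah wins.
Under the third-price rule, the price is the third-highest bid: £1,575.
Surplus = £2,850 − £1,575 = £1,275.

The winner pays £1,575 for a surplus of £1,275.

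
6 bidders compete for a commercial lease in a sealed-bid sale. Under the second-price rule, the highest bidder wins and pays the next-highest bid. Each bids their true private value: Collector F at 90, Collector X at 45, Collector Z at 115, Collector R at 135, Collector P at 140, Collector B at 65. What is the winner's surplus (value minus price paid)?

Ranking the bids: Collector P 140; Collector R 135; Collector Z 115; Collector F 90; Collector B 65; Collector X 45.
Collector P wins with the top bid and pays the second-highest, 135.
Surplus = 140 − 135 = 5.

Winner's surplus: 5.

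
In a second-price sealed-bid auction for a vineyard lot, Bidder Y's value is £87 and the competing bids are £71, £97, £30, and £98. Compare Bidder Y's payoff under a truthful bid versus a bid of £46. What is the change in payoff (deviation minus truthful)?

£0

The highest competing bid is £98.
Bidding truthfully at £87: the top bid is £98 (a rival), so Bidder Y loses. Payoff = £0.
Bidding £46: the top bid is £98 (a rival), so Bidder Y loses. Payoff = £0.
Change = £0 − £0 = £0.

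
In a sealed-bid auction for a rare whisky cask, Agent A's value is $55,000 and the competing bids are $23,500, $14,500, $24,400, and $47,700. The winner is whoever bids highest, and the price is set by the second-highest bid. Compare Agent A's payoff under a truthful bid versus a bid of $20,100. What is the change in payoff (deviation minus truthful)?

Payoff change: -$7,300.

The highest competing bid is $47,700.
Bidding truthfully at $55,000: Agent A has the top bid, wins, and pays the second-highest bid $47,700. Payoff = $55,000 − $47,700 = $7,300.
Bidding $20,100: the top bid is $47,700 (a rival), so Agent A loses. Payoff = $0.
Change = $0 − $7,300 = -$7,300.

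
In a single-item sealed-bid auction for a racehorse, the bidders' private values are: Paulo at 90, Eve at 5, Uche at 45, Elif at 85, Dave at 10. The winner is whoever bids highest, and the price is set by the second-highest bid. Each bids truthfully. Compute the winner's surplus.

Sorted high to low: Paulo 90, then Elif 85, then Uche 45, then Dave 10, then Eve 5.
Paulo wins with the top bid and pays the second-highest, 85.
Surplus = 90 − 85 = 5.

Surplus = 5.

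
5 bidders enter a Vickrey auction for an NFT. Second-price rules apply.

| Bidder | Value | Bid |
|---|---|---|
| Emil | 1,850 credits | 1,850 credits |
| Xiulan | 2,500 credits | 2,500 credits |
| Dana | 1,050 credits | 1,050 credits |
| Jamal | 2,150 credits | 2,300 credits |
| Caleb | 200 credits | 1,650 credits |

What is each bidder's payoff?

Ranking the bids: Xiulan 2,500 credits, then Jamal 2,300 credits, then Emil 1,850 credits, then Caleb 1,650 credits, then Dana 1,050 credits.
Xiulan has the top bid and wins; the price is the second-highest bid, 2,300 credits.
Xiulan's payoff = 2,500 credits − 2,300 credits = 200 credits. All other bidders lose, so their payoff is 0.

Payoffs: Emil 0 credits, Xiulan 200 credits, Dana 0 credits, Jamal 0 credits, Caleb 0 credits.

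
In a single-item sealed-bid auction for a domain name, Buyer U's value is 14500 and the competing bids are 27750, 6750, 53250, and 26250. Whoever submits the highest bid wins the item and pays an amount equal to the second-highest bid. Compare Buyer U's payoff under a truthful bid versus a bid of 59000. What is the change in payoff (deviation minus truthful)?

The highest competing bid is 53250.
Bidding truthfully at 14500: the top bid is 53250 (a rival), so Buyer U loses. Payoff = 0.
Bidding 59000: Buyer U has the top bid, wins, and pays the second-highest bid 53250. Payoff = 14500 − 53250 = -38750.
Change = -38750 − 0 = -38750.

Payoff change: -38750.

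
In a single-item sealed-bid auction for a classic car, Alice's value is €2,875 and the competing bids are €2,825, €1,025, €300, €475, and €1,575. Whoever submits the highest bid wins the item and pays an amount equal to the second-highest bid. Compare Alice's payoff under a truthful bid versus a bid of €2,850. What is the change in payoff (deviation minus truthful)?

The highest competing bid is €2,825.
Bidding truthfully at €2,875: Alice has the top bid, wins, and pays the second-highest bid €2,825. Payoff = €2,875 − €2,825 = €50.
Bidding €2,850: Alice has the top bid, wins, and pays the second-highest bid €2,825. Payoff = €2,875 − €2,825 = €50.
Change = €50 − €50 = €0.
The bid only affects whether you win, not the price — here both bids land on the same side of the top rival bid, so the deviation is payoff-neutral.

€0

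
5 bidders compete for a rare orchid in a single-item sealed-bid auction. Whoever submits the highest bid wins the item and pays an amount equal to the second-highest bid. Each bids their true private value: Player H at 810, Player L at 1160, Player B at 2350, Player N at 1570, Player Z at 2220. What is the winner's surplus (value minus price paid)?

Bids in descending order: Player B 2350 > Player Z 2220 > Player N 1570 > Player L 1160 > Player H 810.
Player B wins with the top bid and pays the second-highest, 2220.
Surplus = 2350 − 2220 = 130.

130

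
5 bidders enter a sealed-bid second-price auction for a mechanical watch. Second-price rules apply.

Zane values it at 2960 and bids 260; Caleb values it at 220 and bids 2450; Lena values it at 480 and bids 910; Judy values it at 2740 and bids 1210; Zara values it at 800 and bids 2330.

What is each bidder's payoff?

Sorted high to low: Caleb 2450; Zara 2330; Judy 1210; Lena 910; Zane 260.
Caleb has the top bid and wins; the price is the second-highest bid, 2330.
Caleb's payoff = 220 − 2330 = -2110. All other bidders lose, so their payoff is 0.

Zane 0, Caleb -2110, Lena 0, Judy 0, Zara 0.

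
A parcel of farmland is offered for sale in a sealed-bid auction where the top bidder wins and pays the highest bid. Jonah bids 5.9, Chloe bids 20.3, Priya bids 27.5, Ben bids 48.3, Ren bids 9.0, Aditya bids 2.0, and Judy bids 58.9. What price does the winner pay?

Price paid: 58.9.

Ranking the bids: Judy 58.9 > Ben 48.3 > Priya 27.5 > Chloe 20.3 > Ren 9.0 > Jonah 5.9 > Aditya 2.0.
Judy is the highest bidder, so Judy wins.
Under the first-price rule, the price is the highest bid: 58.9.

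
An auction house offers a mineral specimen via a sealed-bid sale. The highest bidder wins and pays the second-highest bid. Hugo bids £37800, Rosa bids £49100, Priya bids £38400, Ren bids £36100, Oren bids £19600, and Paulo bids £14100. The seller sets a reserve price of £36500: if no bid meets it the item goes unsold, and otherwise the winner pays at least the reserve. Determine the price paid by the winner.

Price paid: £38400.

Ranking the bids: Rosa £49100 > Priya £38400 > Hugo £37800 > Ren £36100 > Oren £19600 > Paulo £14100.
Rosa has the highest bid, so Rosa wins.
The second-highest bid is £38400, which exceeds the reserve, so that sets the price.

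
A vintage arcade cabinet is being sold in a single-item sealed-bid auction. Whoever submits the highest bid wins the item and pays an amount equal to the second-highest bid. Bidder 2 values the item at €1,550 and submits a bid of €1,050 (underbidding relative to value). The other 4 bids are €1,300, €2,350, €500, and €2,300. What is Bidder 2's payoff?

Highest competing bid: €2,350.
Bidder 2's bid €1,050 is not the highest, so Bidder 2 loses, pays nothing, and earns zero payoff.

The bidder's payoff: €0.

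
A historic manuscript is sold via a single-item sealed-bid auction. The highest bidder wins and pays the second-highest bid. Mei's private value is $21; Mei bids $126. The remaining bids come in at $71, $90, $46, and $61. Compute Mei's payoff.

Highest competing bid: $90.
Mei's bid $126 is the highest overall, so Mei wins and pays the second-highest bid, $90.
Payoff = value − price = $21 − $90 = -$69.
Overbidding won the item at a price above value — truthful bidding would have avoided this loss.

Mei's payoff: -$69.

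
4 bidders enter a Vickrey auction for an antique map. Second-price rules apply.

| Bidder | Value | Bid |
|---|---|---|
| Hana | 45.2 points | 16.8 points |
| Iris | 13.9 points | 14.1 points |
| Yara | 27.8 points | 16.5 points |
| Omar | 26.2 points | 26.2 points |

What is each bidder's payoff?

Sorted high to low: Omar 26.2 points; Hana 16.8 points; Yara 16.5 points; Iris 14.1 points.
Omar has the top bid and wins; the price is the second-highest bid, 16.8 points.
Omar's payoff = 26.2 points − 16.8 points = 9.4 points. All other bidders lose, so their payoff is 0.

Payoffs: Hana 0.0 points, Iris 0.0 points, Yara 0.0 points, Omar 9.4 points.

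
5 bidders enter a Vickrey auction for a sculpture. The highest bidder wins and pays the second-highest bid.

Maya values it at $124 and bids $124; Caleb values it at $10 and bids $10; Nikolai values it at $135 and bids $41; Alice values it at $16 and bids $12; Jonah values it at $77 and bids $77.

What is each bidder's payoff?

Payoffs: Maya $47, Caleb $0, Nikolai $0, Alice $0, Jonah $0.

Ordered from highest: Maya $124; Jonah $77; Nikolai $41; Alice $12; Caleb $10.
Maya has the top bid and wins; the price is the second-highest bid, $77.
Maya's payoff = $124 − $77 = $47. All other bidders lose, so their payoff is 0.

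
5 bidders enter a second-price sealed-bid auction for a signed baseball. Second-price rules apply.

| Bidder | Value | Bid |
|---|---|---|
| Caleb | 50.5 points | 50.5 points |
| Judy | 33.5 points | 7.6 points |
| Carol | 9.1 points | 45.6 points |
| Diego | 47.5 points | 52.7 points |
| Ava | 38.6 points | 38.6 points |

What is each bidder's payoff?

Payoffs: Caleb 0.0 points, Judy 0.0 points, Carol 0.0 points, Diego -3.0 points, Ava 0.0 points.

Ranking the bids: Diego 52.7 points, then Caleb 50.5 points, then Carol 45.6 points, then Ava 38.6 points, then Judy 7.6 points.
Diego has the top bid and wins; the price is the second-highest bid, 50.5 points.
Diego's payoff = 47.5 points − 50.5 points = -3.0 points. All other bidders lose, so their payoff is 0.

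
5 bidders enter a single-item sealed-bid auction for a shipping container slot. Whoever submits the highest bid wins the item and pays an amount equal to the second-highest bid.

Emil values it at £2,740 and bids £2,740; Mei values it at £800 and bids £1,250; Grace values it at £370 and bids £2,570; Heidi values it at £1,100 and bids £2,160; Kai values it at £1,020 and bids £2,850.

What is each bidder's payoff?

Payoffs: Emil £0, Mei £0, Grace £0, Heidi £0, Kai -£1,720.

Bids in descending order: Kai £2,850 > Emil £2,740 > Grace £2,570 > Heidi £2,160 > Mei £1,250.
Kai has the top bid and wins; the price is the second-highest bid, £2,740.
Kai's payoff = £1,020 − £2,740 = -£1,720. All other bidders lose, so their payoff is 0.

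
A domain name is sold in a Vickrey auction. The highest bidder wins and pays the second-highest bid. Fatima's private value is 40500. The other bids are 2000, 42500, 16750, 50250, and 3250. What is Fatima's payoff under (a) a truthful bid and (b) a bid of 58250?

(a) 0  (b) -9750

The highest competing bid is 50250.
Bidding truthfully at 40500: the top bid is 50250 (a rival), so Fatima loses. Payoff = 0.
Bidding 58250: Fatima has the top bid, wins, and pays the second-highest bid 50250. Payoff = 40500 − 50250 = -9750.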